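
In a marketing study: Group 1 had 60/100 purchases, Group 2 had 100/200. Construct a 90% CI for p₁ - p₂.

p̂₁ = 0.6, p̂₂ = 0.5. Difference = 0.1. CI = (0.001, 0.199)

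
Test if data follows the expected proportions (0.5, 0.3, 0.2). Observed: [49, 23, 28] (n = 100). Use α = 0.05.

Expected: [50.0, 30.0, 20.0]. χ² = 4.853. df = 2, critical = 5.991. Fail to reject H₀.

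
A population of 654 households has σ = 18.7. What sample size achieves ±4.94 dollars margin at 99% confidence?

Without FPC: n₀ = (2.576×18.7/4.94)² = 95.087. With FPC: n = n₀N/(n₀+N-1) = 83.1 → n = 84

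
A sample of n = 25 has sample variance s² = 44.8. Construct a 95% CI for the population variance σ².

df = 24. χ²_{0.025} = 39.364, χ²_{0.975} = 12.401. CI for σ² = ((n-1)s²/χ²_{α/2}, (n-1)s²/χ²_{1-α/2}) = (24·44.8/39.364, 24·44.8/12.401) = (27.31, 86.7)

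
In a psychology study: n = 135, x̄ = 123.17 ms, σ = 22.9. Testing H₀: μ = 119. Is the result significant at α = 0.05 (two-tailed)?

z = (123.17 - 119)/(22.9/√135) = 2.116. Since |z| > 1.96, significant at α = 0.05.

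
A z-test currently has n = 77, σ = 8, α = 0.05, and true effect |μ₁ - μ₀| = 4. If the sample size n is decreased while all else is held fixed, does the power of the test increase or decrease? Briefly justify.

Power decreases: a smaller n inflates the standard error σ/√n, pulling the sampling distribution under H₁ back toward the critical value.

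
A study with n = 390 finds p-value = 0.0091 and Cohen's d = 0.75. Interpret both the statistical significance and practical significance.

Statistically significant (p = 0.0091 < 0.05). Cohen's d = 0.75 indicates a medium effect size. Both statistical and practical significance should be considered.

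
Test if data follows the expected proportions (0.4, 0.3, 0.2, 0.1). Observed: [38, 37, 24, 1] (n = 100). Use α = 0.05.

Expected: [40.0, 30.0, 20.0, 10.0]. χ² = 10.633. df = 3, critical = 7.815. Reject H₀.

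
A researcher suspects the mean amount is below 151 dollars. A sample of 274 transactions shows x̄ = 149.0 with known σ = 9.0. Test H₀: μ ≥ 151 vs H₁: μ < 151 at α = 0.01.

z = -3.678. Critical value: -2.33. Reject H₀.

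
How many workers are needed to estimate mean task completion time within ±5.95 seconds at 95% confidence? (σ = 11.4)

n = (z*σ/E)² = (1.96×11.4/5.95)² = 14.1 → n = 15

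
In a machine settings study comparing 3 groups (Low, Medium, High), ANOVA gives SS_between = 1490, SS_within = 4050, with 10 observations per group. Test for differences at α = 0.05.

df_between = 2, df_within = 27. F = MS_between/MS_within = 745.0/150.0 = 4.967. F_crit ≈ 3.354. Reject H₀. At least one mean differs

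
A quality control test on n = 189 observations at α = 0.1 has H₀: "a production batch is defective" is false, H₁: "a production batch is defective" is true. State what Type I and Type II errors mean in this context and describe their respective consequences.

Type I (false positive): concluding that a production batch is defective when it is not — scrapping a good batch — wasted material and cost for no reason. Type II (false negative): failing to conclude that a production batch is defective when it is — shipping a defective batch — faulty products reach customers. Which is costlier depends on domain priorities and is a judgement call rather than a statistical fact.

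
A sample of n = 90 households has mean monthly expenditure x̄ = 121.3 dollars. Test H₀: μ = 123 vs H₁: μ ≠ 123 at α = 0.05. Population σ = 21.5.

z = (x̄ - μ₀)/(σ/√n) = (121.3 - 123)/(21.5/√90) = -0.75. Critical value: ±1.96. Since |-0.75| ≤ 1.96, Fail to reject H₀.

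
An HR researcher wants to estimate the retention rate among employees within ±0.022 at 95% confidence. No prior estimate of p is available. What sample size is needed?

Conservative approach: use p = 0.5 (maximizes p(1-p) = 0.25). n = z²(0.25)/E² = 1.96²×0.25/0.022² = 1984.3 → n = 1985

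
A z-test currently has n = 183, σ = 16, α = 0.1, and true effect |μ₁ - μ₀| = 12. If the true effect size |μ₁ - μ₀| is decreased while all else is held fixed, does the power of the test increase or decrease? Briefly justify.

Power decreases: a smaller true effect decreases the non-centrality λ = |μ₁ - μ₀|/(σ/√n).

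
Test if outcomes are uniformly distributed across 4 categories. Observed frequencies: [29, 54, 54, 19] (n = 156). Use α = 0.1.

Expected = 39 each. χ² = Σ(O-E)²/E = 24.359. df = 3, critical value = 6.251. Reject H₀.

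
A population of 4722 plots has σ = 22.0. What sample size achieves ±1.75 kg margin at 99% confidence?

Without FPC: n₀ = (2.576×22.0/1.75)² = 1048.723. With FPC: n = n₀N/(n₀+N-1) = 858.3 → n = 859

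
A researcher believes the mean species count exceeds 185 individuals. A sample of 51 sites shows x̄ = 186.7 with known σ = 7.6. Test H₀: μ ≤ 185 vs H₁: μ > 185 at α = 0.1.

z = 1.597. Critical value: 1.28. Reject H₀.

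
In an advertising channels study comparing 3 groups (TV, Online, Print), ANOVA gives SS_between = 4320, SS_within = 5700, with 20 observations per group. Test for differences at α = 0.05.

df_between = 2, df_within = 57. F = MS_between/MS_within = 2160.0/100.0 = 21.6. F_crit ≈ 3.159. Reject H₀. At least one mean differs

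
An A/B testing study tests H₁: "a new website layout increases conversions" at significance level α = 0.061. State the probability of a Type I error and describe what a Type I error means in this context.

P(Type I error) = α = 0.061. A Type I error is rejecting H₀ when H₀ is actually true (false positive) — here, concluding that a new website layout increases conversions when in fact this is not the case. Consequence: rolling out a layout that doesn't actually help — wasted engineering effort.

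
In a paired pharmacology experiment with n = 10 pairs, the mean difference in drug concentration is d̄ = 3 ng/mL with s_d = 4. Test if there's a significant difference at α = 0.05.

t = d̄/(s_d/√n) = 3/(4/√10) = 2.372. df = 9, critical t = ±2.262. Reject H₀.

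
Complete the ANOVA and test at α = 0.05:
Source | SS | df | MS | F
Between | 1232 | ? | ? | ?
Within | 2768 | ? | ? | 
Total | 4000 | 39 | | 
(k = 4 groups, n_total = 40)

df_between = 3, df_within = 36. MS_between = 410.67, MS_within = 76.89. F = 5.341, F_crit ≈ 2.866. Reject H₀.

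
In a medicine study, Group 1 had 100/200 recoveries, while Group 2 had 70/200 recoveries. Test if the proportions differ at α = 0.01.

p̂₁ = 0.5, p̂₂ = 0.35, pooled p̂ = 0.425. z = 3.034. Critical: ±2.576. Reject H₀.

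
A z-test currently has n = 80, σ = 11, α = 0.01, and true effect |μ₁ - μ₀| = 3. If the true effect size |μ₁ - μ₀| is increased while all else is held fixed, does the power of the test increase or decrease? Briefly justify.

Power increases: a larger true effect increases the non-centrality λ = |μ₁ - μ₀|/(σ/√n).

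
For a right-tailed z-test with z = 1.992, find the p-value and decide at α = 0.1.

p = P(Z > 1.992) = 1 - Φ(1.992) ≈ 0.0232. Since p < 0.1, reject H₀ (significant) at α = 0.1.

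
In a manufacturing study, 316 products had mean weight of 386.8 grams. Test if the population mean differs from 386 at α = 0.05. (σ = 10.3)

z = (x̄ - μ₀)/(σ/√n) = (386.8 - 386)/(10.3/√316) = 1.381. Critical value: ±1.96. Since |1.381| ≤ 1.96, Fail to reject H₀.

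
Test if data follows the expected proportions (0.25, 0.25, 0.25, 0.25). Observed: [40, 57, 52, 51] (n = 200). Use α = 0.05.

Expected: [50.0, 50.0, 50.0, 50.0]. χ² = 3.08. df = 3, critical = 7.815. Fail to reject H₀.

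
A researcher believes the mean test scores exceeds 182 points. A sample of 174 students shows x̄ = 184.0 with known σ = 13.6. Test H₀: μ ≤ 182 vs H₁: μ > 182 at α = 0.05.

z = 1.94. Critical value: 1.645. Reject H₀.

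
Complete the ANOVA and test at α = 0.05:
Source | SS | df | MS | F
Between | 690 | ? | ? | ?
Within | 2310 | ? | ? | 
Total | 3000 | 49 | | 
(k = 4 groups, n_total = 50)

df_between = 3, df_within = 46. MS_between = 230.0, MS_within = 50.22. F = 4.58, F_crit ≈ 2.807. Reject H₀.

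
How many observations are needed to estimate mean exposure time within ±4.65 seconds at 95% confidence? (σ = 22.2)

n = (z*σ/E)² = (1.96×22.2/4.65)² = 87.6 → n = 88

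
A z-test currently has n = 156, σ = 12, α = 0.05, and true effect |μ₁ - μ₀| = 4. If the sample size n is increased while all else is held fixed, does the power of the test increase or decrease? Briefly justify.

Power increases: a larger n shrinks the standard error σ/√n, moving the sampling distribution under H₁ further from the critical value.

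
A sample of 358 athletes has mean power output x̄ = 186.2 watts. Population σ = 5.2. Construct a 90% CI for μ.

CI = x̄ ± z*(σ/√n) = 186.2 ± 1.645(5.2/√358) = 186.2 ± 0.45 = (185.75, 186.65)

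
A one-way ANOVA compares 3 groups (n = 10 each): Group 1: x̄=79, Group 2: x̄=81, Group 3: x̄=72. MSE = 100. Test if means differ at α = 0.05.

Grand mean = 77.33. SS_between = 446.67, MS_between = 223.33. F = 2.233, F_crit ≈ 3.354. Fail to reject H₀.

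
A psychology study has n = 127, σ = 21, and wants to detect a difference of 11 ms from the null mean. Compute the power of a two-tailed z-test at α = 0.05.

SE = σ/√n = 21/√127 = 1.863. Non-centrality λ = d/SE = 11/1.863 = 5.903. Power ≈ Φ(λ - z_{α/2}) = Φ(5.903 - 1.96) = Φ(3.943) = 1.0.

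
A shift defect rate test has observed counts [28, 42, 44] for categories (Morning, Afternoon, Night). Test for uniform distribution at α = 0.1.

Expected = 38 each. χ² = Σ(O-E)²/E = 4.0. df = 2, critical value = 4.605. Fail to reject H₀.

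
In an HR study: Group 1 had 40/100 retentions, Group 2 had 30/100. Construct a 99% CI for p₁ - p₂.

p̂₁ = 0.4, p̂₂ = 0.3. Difference = 0.1. CI = (-0.073, 0.273)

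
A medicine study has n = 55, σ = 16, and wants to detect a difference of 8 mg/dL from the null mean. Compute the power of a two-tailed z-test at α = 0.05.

SE = σ/√n = 16/√55 = 2.157. Non-centrality λ = d/SE = 8/2.157 = 3.708. Power ≈ Φ(λ - z_{α/2}) = Φ(3.708 - 1.96) = Φ(1.748) = 0.96.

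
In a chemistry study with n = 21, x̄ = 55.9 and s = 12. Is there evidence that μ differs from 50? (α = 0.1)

t = (x̄ - μ₀)/(s/√n) = (55.9 - 50)/(12/√21) = 2.253. df = 20, critical t = ±1.725. Reject H₀.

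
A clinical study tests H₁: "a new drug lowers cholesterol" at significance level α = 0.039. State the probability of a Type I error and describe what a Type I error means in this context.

P(Type I error) = α = 0.039. A Type I error is rejecting H₀ when H₀ is actually true (false positive) — here, concluding that a new drug lowers cholesterol when in fact this is not the case. Consequence: approving an ineffective drug — patients take a useless medication and may skip effective alternatives.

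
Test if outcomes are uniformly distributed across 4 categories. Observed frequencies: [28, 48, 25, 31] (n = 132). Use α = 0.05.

Expected = 33 each. χ² = Σ(O-E)²/E = 9.636. df = 3, critical value = 7.815. Reject H₀.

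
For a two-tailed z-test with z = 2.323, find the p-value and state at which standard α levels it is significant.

p = 2·P(Z > |2.323|) = 2·(1 - Φ(2.323)) ≈ 0.0202. Significant at α = 0.1; Significant at α = 0.05.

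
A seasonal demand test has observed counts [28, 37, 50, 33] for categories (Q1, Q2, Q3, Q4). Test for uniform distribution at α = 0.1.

Expected = 37 each. χ² = Σ(O-E)²/E = 7.189. df = 3, critical value = 6.251. Reject H₀.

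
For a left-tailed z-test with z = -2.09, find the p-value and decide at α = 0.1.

p = P(Z < -2.09) = Φ(-2.09) ≈ 0.0183. Since p < 0.1, reject H₀ (significant) at α = 0.1.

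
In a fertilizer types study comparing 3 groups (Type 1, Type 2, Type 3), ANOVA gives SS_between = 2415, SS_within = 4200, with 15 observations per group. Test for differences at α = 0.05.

df_between = 2, df_within = 42. F = MS_between/MS_within = 1207.5/100.0 = 12.075. F_crit ≈ 3.22. Reject H₀. At least one mean differs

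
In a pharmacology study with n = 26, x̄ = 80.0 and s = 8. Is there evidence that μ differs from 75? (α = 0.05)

t = (x̄ - μ₀)/(s/√n) = (80.0 - 75)/(8/√26) = 3.187. df = 25, critical t = ±2.06. Reject H₀.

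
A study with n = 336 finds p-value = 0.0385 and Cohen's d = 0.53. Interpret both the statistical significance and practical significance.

Statistically significant (p = 0.0385 < 0.05). Cohen's d = 0.53 indicates a medium effect size. Both statistical and practical significance should be considered.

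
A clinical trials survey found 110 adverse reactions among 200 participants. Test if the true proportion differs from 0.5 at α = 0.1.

p̂ = 0.55, p₀ = 0.5. z = (p̂ - p₀)/√(p₀(1-p₀)/n) = 1.414. Critical: ±1.645. Fail to reject H₀.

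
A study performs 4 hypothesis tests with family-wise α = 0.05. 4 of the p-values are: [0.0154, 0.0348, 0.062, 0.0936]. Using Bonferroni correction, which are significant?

Bonferroni α = 0.05/4 = 0.0125. None of the given p-values are significant.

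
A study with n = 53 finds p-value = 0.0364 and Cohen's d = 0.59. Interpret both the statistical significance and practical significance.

Statistically significant (p = 0.0364 < 0.05). Cohen's d = 0.59 indicates a medium effect size. Both statistical and practical significance should be considered.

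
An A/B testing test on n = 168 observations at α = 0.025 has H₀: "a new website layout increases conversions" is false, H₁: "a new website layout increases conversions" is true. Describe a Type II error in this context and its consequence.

Type II error: failing to reject H₀ when it is false — concluding that a new website layout increases conversions is not supported when in fact it is. Consequence: discarding a layout that would have improved conversions — lost revenue.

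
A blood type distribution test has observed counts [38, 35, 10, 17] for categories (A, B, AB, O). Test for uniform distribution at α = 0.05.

Expected = 25 each. χ² = Σ(O-E)²/E = 22.32. df = 3, critical value = 7.815. Reject H₀.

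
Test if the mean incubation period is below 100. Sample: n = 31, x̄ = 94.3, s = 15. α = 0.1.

t = (94.3 - 100)/(15/√31) = -2.116, df = 30. Critical t = -1.31. Reject H₀.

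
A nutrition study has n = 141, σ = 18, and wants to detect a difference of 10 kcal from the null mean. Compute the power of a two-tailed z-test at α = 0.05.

SE = σ/√n = 18/√141 = 1.516. Non-centrality λ = d/SE = 10/1.516 = 6.597. Power ≈ Φ(λ - z_{α/2}) = Φ(6.597 - 1.96) = Φ(4.637) = 1.0.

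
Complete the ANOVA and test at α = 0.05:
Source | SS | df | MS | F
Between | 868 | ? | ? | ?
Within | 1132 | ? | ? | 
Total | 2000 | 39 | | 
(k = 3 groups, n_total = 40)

df_between = 2, df_within = 37. MS_between = 434.0, MS_within = 30.59. F = 14.186, F_crit ≈ 3.252. Reject H₀.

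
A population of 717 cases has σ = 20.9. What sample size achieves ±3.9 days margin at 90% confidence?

Without FPC: n₀ = (1.645×20.9/3.9)² = 77.713. With FPC: n = n₀N/(n₀+N-1) = 70.2 → n = 71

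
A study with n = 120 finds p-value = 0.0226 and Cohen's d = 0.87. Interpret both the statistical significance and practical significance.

Statistically significant (p = 0.0226 < 0.05). Cohen's d = 0.87 indicates a large effect size. Both statistical and practical significance should be considered.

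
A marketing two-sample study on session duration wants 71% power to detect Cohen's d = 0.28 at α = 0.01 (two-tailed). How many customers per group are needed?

z_{α/2} = 2.576, z_β = Φ⁻¹(0.71) = 0.553. For small effect (d = 0.28): n per group = 2(z_{α/2} + z_β)²/d² = 2(2.576 + 0.553)²/0.28² = 249.8 → 250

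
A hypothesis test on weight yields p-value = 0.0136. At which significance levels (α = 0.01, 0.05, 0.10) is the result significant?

p = 0.0136. Significant at: α = 0.05, 0.1.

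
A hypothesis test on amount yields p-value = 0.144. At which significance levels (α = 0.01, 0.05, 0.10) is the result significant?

p = 0.144. Not significant at any of the given levels.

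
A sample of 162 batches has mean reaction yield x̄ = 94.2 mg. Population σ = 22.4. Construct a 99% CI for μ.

CI = x̄ ± z*(σ/√n) = 94.2 ± 2.576(22.4/√162) = 94.2 ± 4.53 = (89.67, 98.73)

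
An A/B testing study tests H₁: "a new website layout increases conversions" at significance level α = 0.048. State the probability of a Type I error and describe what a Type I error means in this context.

P(Type I error) = α = 0.048. A Type I error is rejecting H₀ when H₀ is actually true (false positive) — here, concluding that a new website layout increases conversions when in fact this is not the case. Consequence: rolling out a layout that doesn't actually help — wasted engineering effort.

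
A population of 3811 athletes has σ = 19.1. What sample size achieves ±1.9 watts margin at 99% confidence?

Without FPC: n₀ = (2.576×19.1/1.9)² = 670.581. With FPC: n = n₀N/(n₀+N-1) = 570.4 → n = 571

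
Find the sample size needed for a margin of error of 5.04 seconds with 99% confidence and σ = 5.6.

n = (z*σ/E)² = (2.576×5.6/5.04)² = 8.2 → n = 9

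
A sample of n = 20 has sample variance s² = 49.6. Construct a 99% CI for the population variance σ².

df = 19. χ²_{0.005} = 38.582, χ²_{0.995} = 6.844. CI for σ² = ((n-1)s²/χ²_{α/2}, (n-1)s²/χ²_{1-α/2}) = (19·49.6/38.582, 19·49.6/6.844) = (24.43, 137.7)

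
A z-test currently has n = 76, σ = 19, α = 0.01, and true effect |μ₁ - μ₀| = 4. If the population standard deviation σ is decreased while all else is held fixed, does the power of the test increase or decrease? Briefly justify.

Power increases: a smaller σ shrinks the standard error σ/√n, moving the sampling distribution under H₁ further from the critical value.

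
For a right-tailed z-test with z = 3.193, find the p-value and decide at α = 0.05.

p = P(Z > 3.193) = 1 - Φ(3.193) ≈ 0.0007. Since p < 0.05, reject H₀ (significant) at α = 0.05.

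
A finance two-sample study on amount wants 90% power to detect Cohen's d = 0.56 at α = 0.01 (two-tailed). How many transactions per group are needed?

z_{α/2} = 2.576, z_β = Φ⁻¹(0.9) = 1.282. For medium effect (d = 0.56): n per group = 2(z_{α/2} + z_β)²/d² = 2(2.576 + 1.282)²/0.56² = 94.9 → 95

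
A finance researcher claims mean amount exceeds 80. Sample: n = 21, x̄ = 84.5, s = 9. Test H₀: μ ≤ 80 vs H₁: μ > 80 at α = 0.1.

t = (84.5 - 80)/(9/√21) = 2.291, df = 20. Critical t = 1.325. Reject H₀.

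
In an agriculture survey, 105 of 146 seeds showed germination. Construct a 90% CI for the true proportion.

p̂ = 0.719. CI = p̂ ± z*√(p̂(1-p̂)/n) = (0.658, 0.78)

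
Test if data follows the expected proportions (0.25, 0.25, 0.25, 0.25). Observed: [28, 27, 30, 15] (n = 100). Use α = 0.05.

Expected: [25.0, 25.0, 25.0, 25.0]. χ² = 5.52. df = 3, critical = 7.815. Fail to reject H₀.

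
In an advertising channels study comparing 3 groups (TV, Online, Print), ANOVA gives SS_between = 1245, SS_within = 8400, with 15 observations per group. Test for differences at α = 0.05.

df_between = 2, df_within = 42. F = MS_between/MS_within = 622.5/200.0 = 3.112. F_crit ≈ 3.22. Fail to reject H₀.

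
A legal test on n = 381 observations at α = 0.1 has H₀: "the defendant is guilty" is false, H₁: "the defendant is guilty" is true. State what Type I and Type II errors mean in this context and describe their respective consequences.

Type I (false positive): concluding that the defendant is guilty when it is not — convicting an innocent person. Type II (false negative): failing to conclude that the defendant is guilty when it is — acquitting a guilty person. Which is costlier depends on domain priorities and is a judgement call rather than a statistical fact.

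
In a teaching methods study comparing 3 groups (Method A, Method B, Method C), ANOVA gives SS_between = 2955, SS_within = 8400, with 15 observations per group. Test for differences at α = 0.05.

df_between = 2, df_within = 42. F = MS_between/MS_within = 1477.5/200.0 = 7.388. F_crit ≈ 3.22. Reject H₀. At least one mean differs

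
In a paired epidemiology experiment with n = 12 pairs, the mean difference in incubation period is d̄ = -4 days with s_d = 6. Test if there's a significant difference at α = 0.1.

t = d̄/(s_d/√n) = -4/(6/√12) = -2.309. df = 11, critical t = ±1.796. Reject H₀.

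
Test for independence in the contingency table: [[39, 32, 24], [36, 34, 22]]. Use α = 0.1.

χ² = 0.219. df = 2, critical = 4.605. Fail to reject H₀. No evidence of dependence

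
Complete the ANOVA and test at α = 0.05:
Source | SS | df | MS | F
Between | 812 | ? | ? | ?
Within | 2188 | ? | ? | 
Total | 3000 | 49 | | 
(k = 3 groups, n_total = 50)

df_between = 2, df_within = 47. MS_between = 406.0, MS_within = 46.55. F = 8.721, F_crit ≈ 3.195. Reject H₀.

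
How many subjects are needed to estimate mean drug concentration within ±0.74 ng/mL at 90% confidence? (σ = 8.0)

n = (z*σ/E)² = (1.645×8.0/0.74)² = 316.3 → n = 317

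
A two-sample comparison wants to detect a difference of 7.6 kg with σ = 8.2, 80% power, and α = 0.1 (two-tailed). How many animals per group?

n per group = 2(z_α/2 + z_β)²σ²/d² = 2×(1.645 + 0.84)²×8.2²/7.6² = 14.4 → n = 15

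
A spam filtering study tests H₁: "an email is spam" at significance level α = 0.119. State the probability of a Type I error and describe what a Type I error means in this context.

P(Type I error) = α = 0.119. A Type I error is rejecting H₀ when H₀ is actually true (false positive) — here, concluding that an email is spam when in fact this is not the case. Consequence: a legitimate email is sent to the spam folder and the user misses it.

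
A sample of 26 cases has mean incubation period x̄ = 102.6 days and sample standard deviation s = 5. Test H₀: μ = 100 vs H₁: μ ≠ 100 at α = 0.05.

t = (x̄ - μ₀)/(s/√n) = (102.6 - 100)/(5/√26) = 2.651. df = 25, critical t = ±2.06. Reject H₀.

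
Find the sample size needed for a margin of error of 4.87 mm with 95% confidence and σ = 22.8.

n = (z*σ/E)² = (1.96×22.8/4.87)² = 84.2 → n = 85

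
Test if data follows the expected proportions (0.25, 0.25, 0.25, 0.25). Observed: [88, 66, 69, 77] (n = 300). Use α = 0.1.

Expected: [75.0, 75.0, 75.0, 75.0]. χ² = 3.867. df = 3, critical = 6.251. Fail to reject H₀.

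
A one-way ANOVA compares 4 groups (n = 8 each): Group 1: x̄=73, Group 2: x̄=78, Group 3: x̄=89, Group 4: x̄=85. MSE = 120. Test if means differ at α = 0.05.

Grand mean = 81.25. SS_between = 1222.0, MS_between = 407.33. F = 3.394, F_crit ≈ 2.947. Reject H₀.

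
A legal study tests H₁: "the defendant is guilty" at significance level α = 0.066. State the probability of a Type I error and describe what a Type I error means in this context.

P(Type I error) = α = 0.066. A Type I error is rejecting H₀ when H₀ is actually true (false positive) — here, concluding that the defendant is guilty when in fact this is not the case. Consequence: convicting an innocent person.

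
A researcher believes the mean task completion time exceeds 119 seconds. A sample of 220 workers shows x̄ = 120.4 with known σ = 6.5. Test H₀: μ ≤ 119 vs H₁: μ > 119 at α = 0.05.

z = 3.195. Critical value: 1.645. Reject H₀.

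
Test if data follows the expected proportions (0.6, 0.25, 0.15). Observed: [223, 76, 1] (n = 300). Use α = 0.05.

Expected: [180.0, 75.0, 45.0]. χ² = 53.308. df = 2, critical = 5.991. Reject H₀.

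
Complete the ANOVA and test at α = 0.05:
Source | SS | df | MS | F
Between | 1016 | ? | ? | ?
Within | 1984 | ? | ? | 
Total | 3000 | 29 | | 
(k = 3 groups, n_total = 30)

df_between = 2, df_within = 27. MS_between = 508.0, MS_within = 73.48. F = 6.913, F_crit ≈ 3.354. Reject H₀.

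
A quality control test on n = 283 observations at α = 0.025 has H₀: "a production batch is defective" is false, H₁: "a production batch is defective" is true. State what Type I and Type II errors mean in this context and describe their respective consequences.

Type I (false positive): concluding that a production batch is defective when it is not — scrapping a good batch — wasted material and cost for no reason. Type II (false negative): failing to conclude that a production batch is defective when it is — shipping a defective batch — faulty products reach customers. Which is costlier depends on domain priorities and is a judgement call rather than a statistical fact.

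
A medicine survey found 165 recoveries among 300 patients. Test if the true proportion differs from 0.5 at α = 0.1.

p̂ = 0.55, p₀ = 0.5. z = (p̂ - p₀)/√(p₀(1-p₀)/n) = 1.732. Critical: ±1.645. Reject H₀.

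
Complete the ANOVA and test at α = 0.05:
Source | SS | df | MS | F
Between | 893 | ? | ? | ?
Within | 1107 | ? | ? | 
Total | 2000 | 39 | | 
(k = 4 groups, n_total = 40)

df_between = 3, df_within = 36. MS_between = 297.67, MS_within = 30.75. F = 9.68, F_crit ≈ 2.866. Reject H₀.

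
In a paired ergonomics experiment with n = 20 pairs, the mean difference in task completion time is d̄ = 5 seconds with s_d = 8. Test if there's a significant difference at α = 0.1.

t = d̄/(s_d/√n) = 5/(8/√20) = 2.795. df = 19, critical t = ±1.729. Reject H₀.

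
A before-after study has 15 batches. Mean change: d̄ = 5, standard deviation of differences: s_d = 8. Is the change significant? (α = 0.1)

t = d̄/(s_d/√n) = 5/(8/√15) = 2.421. df = 14, critical t = ±1.761. Reject H₀.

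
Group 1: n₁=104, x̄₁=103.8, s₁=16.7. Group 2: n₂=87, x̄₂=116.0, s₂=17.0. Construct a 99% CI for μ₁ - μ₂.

Difference = -12.2. SE = √(16.7²/104 + 17.0²/87) = 2.45. CI = (-18.51, -5.89)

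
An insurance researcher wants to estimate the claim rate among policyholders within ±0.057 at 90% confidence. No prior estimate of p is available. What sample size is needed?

Conservative approach: use p = 0.5 (maximizes p(1-p) = 0.25). n = z²(0.25)/E² = 1.645²×0.25/0.057² = 208.2 → n = 209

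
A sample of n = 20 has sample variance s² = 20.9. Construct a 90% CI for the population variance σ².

df = 19. χ²_{0.05} = 30.144, χ²_{0.95} = 10.117. CI for σ² = ((n-1)s²/χ²_{α/2}, (n-1)s²/χ²_{1-α/2}) = (19·20.9/30.144, 19·20.9/10.117) = (13.17, 39.25)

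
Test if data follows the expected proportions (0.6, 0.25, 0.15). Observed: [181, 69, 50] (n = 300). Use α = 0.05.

Expected: [180.0, 75.0, 45.0]. χ² = 1.041. df = 2, critical = 5.991. Fail to reject H₀.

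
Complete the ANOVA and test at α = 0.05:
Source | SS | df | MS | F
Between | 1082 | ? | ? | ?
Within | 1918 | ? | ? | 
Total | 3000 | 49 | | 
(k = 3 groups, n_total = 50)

df_between = 2, df_within = 47. MS_between = 541.0, MS_within = 40.81. F = 13.257, F_crit ≈ 3.195. Reject H₀.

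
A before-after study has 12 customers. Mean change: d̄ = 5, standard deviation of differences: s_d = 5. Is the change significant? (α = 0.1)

t = d̄/(s_d/√n) = 5/(5/√12) = 3.464. df = 11, critical t = ±1.796. Reject H₀.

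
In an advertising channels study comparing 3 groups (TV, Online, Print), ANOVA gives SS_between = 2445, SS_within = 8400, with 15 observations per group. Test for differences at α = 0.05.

df_between = 2, df_within = 42. F = MS_between/MS_within = 1222.5/200.0 = 6.112. F_crit ≈ 3.22. Reject H₀. At least one mean differs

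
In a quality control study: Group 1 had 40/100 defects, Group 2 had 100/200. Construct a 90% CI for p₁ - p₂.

p̂₁ = 0.4, p̂₂ = 0.5. Difference = -0.1. CI = (-0.199, -0.001)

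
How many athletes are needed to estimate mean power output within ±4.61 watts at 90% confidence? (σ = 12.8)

n = (z*σ/E)² = (1.645×12.8/4.61)² = 20.9 → n = 21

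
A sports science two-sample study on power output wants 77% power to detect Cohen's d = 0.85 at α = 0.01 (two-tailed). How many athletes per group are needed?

z_{α/2} = 2.576, z_β = Φ⁻¹(0.77) = 0.739. For large effect (d = 0.85): n per group = 2(z_{α/2} + z_β)²/d² = 2(2.576 + 0.739)²/0.85² = 30.4 → 31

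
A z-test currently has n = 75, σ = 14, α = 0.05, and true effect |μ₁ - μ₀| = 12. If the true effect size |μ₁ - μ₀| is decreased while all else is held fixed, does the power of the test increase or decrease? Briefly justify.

Power decreases: a smaller true effect decreases the non-centrality λ = |μ₁ - μ₀|/(σ/√n).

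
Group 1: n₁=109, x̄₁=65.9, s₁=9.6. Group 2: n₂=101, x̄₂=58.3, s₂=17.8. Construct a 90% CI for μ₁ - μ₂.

Difference = 7.6. SE = √(9.6²/109 + 17.8²/101) = 1.996. CI = (4.32, 10.88)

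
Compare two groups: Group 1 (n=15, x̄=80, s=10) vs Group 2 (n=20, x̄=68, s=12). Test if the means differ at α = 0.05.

Pooled sp = 11.2. t = 3.138, df = 33. Critical t = ±2.035. Reject H₀.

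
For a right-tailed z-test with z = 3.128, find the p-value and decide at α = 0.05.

p = P(Z > 3.128) = 1 - Φ(3.128) ≈ 0.0009. Since p < 0.05, reject H₀ (significant) at α = 0.05.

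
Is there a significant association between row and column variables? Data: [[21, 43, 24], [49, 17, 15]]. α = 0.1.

χ² = 24.295. df = 2, critical = 4.605. Reject H₀. Variables are dependent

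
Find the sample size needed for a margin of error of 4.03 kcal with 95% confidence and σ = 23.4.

n = (z*σ/E)² = (1.96×23.4/4.03)² = 129.5 → n = 130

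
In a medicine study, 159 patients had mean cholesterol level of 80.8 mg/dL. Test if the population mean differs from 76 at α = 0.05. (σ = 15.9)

z = (x̄ - μ₀)/(σ/√n) = (80.8 - 76)/(15.9/√159) = 3.807. Critical value: ±1.96. Since |3.807| > 1.96, Reject H₀.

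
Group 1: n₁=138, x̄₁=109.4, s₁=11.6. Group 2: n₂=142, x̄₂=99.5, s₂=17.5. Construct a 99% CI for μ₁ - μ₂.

Difference = 9.9. SE = √(11.6²/138 + 17.5²/142) = 1.77. CI = (5.34, 14.46)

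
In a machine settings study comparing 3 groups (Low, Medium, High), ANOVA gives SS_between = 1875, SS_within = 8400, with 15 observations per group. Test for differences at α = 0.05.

df_between = 2, df_within = 42. F = MS_between/MS_within = 937.5/200.0 = 4.688. F_crit ≈ 3.22. Reject H₀. At least one mean differs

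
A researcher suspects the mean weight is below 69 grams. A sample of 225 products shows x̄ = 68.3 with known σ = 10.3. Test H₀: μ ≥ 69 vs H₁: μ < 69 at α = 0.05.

z = -1.019. Critical value: -1.645. Fail to reject H₀.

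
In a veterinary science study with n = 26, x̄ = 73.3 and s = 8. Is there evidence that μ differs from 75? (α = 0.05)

t = (x̄ - μ₀)/(s/√n) = (73.3 - 75)/(8/√26) = -1.084. df = 25, critical t = ±2.06. Fail to reject H₀.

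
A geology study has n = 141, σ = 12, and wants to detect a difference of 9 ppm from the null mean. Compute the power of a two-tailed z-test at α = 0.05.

SE = σ/√n = 12/√141 = 1.011. Non-centrality λ = d/SE = 9/1.011 = 8.906. Power ≈ Φ(λ - z_{α/2}) = Φ(8.906 - 1.96) = Φ(6.946) = 1.0.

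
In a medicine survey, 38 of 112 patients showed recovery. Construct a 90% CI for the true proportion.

p̂ = 0.339. CI = p̂ ± z*√(p̂(1-p̂)/n) = (0.266, 0.413)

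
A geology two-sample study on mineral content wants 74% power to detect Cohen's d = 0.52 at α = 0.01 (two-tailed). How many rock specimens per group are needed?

z_{α/2} = 2.576, z_β = Φ⁻¹(0.74) = 0.643. For medium effect (d = 0.52): n per group = 2(z_{α/2} + z_β)²/d² = 2(2.576 + 0.643)²/0.52² = 76.6 → 77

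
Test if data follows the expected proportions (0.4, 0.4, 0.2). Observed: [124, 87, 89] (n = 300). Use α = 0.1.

Expected: [120.0, 120.0, 60.0]. χ² = 23.225. df = 2, critical = 4.605. Reject H₀.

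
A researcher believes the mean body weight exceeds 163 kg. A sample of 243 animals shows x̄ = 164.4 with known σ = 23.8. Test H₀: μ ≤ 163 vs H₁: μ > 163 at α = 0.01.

z = 0.917. Critical value: 2.33. Fail to reject H₀.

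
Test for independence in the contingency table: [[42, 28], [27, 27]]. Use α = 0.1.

χ² = 1.235. df = 1, critical = 2.706. Fail to reject H₀. No evidence of dependence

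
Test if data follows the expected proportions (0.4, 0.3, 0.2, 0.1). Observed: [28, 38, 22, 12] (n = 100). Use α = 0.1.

Expected: [40.0, 30.0, 20.0, 10.0]. χ² = 6.333. df = 3, critical = 6.251. Reject H₀.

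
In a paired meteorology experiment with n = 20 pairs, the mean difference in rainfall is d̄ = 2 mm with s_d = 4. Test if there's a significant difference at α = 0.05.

t = d̄/(s_d/√n) = 2/(4/√20) = 2.236. df = 19, critical t = ±2.093. Reject H₀.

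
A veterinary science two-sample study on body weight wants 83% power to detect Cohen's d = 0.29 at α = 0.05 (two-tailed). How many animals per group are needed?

z_{α/2} = 1.96, z_β = Φ⁻¹(0.83) = 0.954. For small effect (d = 0.29): n per group = 2(z_{α/2} + z_β)²/d² = 2(1.96 + 0.954)²/0.29² = 201.9 → 202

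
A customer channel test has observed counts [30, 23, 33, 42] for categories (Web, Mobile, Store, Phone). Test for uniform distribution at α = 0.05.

Expected = 32 each. χ² = Σ(O-E)²/E = 5.812. df = 3, critical value = 7.815. Fail to reject H₀.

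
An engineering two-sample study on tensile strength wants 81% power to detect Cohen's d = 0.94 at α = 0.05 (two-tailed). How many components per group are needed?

z_{α/2} = 1.96, z_β = Φ⁻¹(0.81) = 0.878. For large effect (d = 0.94): n per group = 2(z_{α/2} + z_β)²/d² = 2(1.96 + 0.878)²/0.94² = 18.2 → 19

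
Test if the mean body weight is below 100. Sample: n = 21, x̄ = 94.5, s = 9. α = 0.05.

t = (94.5 - 100)/(9/√21) = -2.8, df = 20. Critical t = -1.725. Reject H₀.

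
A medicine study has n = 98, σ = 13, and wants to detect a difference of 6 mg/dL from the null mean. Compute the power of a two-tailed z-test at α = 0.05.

SE = σ/√n = 13/√98 = 1.313. Non-centrality λ = d/SE = 6/1.313 = 4.569. Power ≈ Φ(λ - z_{α/2}) = Φ(4.569 - 1.96) = Φ(2.609) = 0.995.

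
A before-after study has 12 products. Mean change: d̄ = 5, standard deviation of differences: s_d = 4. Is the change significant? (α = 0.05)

t = d̄/(s_d/√n) = 5/(4/√12) = 4.33. df = 11, critical t = ±2.201. Reject H₀.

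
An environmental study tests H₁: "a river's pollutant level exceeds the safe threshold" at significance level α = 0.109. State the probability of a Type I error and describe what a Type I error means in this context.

P(Type I error) = α = 0.109. A Type I error is rejecting H₀ when H₀ is actually true (false positive) — here, concluding that a river's pollutant level exceeds the safe threshold when in fact this is not the case. Consequence: shutting down a compliant factory unnecessarily.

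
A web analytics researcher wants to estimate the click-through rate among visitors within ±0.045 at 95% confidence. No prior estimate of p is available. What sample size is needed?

Conservative approach: use p = 0.5 (maximizes p(1-p) = 0.25). n = z²(0.25)/E² = 1.96²×0.25/0.045² = 474.3 → n = 475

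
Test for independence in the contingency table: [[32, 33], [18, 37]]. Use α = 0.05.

χ² = 3.338. df = 1, critical = 3.841. Fail to reject H₀. No evidence of dependence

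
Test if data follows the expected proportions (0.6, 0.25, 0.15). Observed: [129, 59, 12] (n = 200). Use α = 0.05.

Expected: [120.0, 50.0, 30.0]. χ² = 13.095. df = 2, critical = 5.991. Reject H₀.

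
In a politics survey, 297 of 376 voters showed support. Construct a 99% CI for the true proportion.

p̂ = 0.79. CI = p̂ ± z*√(p̂(1-p̂)/n) = (0.736, 0.844)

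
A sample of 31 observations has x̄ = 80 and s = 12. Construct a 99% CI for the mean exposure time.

CI = x̄ ± t*(s/√n) = 80 ± 2.75(12/√31) = (74.07, 85.93)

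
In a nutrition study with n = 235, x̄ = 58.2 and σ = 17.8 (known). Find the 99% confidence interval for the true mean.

CI = x̄ ± z*(σ/√n) = 58.2 ± 2.576(17.8/√235) = 58.2 ± 2.99 = (55.21, 61.19)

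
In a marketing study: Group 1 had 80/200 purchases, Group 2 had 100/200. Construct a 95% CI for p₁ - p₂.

p̂₁ = 0.4, p̂₂ = 0.5. Difference = -0.1. CI = (-0.197, -0.003)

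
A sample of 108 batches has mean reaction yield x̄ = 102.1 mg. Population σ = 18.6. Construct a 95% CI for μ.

CI = x̄ ± z*(σ/√n) = 102.1 ± 1.96(18.6/√108) = 102.1 ± 3.51 = (98.59, 105.61)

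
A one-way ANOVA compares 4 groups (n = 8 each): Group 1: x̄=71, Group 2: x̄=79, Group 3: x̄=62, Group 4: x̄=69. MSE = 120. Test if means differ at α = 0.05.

Grand mean = 70.25. SS_between = 1174.0, MS_between = 391.33. F = 3.261, F_crit ≈ 2.947. Reject H₀.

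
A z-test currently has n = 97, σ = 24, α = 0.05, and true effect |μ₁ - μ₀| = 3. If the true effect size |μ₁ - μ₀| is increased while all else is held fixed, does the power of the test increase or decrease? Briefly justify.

Power increases: a larger true effect increases the non-centrality λ = |μ₁ - μ₀|/(σ/√n).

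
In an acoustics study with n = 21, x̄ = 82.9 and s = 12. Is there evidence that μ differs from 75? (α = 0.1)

t = (x̄ - μ₀)/(s/√n) = (82.9 - 75)/(12/√21) = 3.017. df = 20, critical t = ±1.725. Reject H₀.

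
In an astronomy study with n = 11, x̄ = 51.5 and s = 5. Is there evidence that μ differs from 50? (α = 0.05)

t = (x̄ - μ₀)/(s/√n) = (51.5 - 50)/(5/√11) = 0.995. df = 10, critical t = ±2.228. Fail to reject H₀.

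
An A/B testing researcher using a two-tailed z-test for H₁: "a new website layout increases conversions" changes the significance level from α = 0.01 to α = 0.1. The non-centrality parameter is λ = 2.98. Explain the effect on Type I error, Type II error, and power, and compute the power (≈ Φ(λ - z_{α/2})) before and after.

Increasing α from 0.01 to 0.1:
• Type I error rate increases (α is the Type I rate by definition).
• Critical value moves from z_{α/2} = 2.576 to 1.645, so power = Φ(λ - z_{α/2}) goes from Φ(2.98 - 2.576) = 0.657 to Φ(2.98 - 1.645) = 0.909.
• Type II error rate β = 1 - power therefore decreases (0.343 → 0.091).
Appropriate when false negatives are costly — here, discarding a layout that would have improved conversions — lost revenue.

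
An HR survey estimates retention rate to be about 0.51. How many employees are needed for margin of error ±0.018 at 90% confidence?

n = z²p(1-p)/E² = 1.645²×0.51×0.49/0.018² = 2087.1 → n = 2088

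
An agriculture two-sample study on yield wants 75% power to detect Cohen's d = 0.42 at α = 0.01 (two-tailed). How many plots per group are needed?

z_{α/2} = 2.576, z_β = Φ⁻¹(0.75) = 0.674. For small effect (d = 0.42): n per group = 2(z_{α/2} + z_β)²/d² = 2(2.576 + 0.674)²/0.42² = 119.8 → 120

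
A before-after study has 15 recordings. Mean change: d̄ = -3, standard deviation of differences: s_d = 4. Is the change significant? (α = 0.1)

t = d̄/(s_d/√n) = -3/(4/√15) = -2.905. df = 14, critical t = ±1.761. Reject H₀.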